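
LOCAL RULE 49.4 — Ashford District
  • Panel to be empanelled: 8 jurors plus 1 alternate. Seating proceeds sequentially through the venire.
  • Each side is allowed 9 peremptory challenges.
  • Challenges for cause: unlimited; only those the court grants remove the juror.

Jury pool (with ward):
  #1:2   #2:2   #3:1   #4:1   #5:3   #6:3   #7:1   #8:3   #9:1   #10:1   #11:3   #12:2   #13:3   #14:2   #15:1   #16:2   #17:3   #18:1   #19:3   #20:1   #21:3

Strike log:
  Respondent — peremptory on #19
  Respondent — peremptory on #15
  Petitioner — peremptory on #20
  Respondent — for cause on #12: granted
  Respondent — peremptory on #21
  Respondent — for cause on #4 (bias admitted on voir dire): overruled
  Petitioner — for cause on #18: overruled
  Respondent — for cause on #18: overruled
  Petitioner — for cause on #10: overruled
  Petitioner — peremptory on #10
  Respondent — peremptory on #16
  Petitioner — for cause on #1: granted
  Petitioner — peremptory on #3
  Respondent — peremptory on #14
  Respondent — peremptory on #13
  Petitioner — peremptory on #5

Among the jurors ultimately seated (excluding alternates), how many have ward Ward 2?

1

Removed: #1, #3, #5, #10, #12, #13, #14, #15, #16, #19, #20, #21.
Seated jurors 1–8: #2, #4, #6, #7, #8, #9, #11, #17 (alternates #18 not counted).
Of those, in Ward 2: #2 → 1.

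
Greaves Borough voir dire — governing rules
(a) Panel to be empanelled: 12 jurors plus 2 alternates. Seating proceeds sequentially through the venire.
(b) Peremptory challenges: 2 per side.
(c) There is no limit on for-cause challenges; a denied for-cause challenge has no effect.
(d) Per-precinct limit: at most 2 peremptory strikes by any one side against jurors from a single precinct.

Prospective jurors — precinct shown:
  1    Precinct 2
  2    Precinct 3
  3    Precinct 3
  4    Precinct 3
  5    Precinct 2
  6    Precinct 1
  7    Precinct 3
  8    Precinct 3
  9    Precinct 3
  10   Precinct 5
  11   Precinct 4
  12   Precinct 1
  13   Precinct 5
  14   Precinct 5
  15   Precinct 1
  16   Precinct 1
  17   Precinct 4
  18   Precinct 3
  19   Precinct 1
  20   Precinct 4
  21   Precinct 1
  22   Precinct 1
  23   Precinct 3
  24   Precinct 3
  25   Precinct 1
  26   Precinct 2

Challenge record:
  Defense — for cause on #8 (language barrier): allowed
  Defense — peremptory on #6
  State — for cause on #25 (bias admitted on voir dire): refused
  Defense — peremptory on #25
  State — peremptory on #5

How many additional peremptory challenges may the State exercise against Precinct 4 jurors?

State peremptories so far: #5 — 1 of 2 used, 1 left overall.
Against Precinct 4: none yet — per-precinct cap 2 leaves 2.
Binding limit: min(1, 2) = 1.

1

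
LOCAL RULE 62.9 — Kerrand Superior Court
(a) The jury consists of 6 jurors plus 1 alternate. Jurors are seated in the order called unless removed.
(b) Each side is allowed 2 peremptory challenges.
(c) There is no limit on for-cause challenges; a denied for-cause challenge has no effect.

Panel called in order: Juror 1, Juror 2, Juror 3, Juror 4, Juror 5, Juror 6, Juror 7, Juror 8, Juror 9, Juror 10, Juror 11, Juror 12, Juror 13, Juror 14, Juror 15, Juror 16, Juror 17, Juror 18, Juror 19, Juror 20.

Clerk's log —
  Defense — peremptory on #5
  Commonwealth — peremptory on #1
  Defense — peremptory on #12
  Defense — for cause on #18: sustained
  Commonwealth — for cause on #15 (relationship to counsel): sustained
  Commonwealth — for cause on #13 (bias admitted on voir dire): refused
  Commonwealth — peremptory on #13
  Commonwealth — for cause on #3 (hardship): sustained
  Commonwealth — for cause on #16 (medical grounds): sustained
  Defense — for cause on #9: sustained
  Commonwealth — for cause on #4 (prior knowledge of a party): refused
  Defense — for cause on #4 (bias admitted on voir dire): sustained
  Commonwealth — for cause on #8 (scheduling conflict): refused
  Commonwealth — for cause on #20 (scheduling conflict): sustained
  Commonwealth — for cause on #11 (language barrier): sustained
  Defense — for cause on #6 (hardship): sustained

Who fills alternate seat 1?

Removed: #1, #3, #4, #5, #6, #9, #11, #12, #13, #15, #16, #18, #20. (#8 stays — for-cause denied.)
Seating in order: seats 1–6 → #2, #7, #8, #10, #14, #17; alternates → #19.
So alternate 1 is #19.

19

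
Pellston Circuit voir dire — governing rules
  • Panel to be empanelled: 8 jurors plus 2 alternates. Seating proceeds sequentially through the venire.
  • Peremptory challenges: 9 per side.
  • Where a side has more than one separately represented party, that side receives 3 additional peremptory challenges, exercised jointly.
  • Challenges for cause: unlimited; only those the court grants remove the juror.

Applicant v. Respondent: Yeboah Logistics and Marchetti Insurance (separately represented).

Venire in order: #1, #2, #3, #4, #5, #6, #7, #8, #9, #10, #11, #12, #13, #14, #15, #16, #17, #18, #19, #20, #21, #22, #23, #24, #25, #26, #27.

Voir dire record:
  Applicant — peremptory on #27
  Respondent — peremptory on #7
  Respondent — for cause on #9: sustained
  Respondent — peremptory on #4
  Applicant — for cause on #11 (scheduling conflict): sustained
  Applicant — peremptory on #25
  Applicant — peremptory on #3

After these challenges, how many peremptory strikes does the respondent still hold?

10

Respondent allotment: 9 base + 3 multi-party = 12.
Respondent peremptories used: #7, #4 — 2 (the for-cause on #9 doesn't count).
Remaining: 12 − 2 = 10.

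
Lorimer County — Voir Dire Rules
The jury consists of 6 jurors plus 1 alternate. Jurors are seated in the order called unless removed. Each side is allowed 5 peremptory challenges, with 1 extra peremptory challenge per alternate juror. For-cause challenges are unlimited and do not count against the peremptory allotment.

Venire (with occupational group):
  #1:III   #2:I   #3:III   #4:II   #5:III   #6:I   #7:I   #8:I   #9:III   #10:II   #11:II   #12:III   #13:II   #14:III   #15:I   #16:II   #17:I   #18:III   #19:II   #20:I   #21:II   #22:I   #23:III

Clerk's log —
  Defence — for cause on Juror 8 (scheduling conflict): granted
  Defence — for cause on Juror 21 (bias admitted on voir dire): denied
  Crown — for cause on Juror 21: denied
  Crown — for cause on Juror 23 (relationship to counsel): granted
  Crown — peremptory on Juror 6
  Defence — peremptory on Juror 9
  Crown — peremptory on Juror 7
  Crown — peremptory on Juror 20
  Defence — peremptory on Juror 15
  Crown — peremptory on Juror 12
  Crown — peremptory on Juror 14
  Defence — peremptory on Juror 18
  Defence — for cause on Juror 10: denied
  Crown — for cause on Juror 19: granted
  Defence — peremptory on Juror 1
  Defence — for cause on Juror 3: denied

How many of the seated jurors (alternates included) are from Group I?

1

Removed: #1, #6, #7, #8, #9, #12, #14, #15, #18, #19, #20, #23.
Seated (7 incl. alternates): #2, #3, #4, #5, #10, #11, #13.
Of those, in Group I: #2 → 1.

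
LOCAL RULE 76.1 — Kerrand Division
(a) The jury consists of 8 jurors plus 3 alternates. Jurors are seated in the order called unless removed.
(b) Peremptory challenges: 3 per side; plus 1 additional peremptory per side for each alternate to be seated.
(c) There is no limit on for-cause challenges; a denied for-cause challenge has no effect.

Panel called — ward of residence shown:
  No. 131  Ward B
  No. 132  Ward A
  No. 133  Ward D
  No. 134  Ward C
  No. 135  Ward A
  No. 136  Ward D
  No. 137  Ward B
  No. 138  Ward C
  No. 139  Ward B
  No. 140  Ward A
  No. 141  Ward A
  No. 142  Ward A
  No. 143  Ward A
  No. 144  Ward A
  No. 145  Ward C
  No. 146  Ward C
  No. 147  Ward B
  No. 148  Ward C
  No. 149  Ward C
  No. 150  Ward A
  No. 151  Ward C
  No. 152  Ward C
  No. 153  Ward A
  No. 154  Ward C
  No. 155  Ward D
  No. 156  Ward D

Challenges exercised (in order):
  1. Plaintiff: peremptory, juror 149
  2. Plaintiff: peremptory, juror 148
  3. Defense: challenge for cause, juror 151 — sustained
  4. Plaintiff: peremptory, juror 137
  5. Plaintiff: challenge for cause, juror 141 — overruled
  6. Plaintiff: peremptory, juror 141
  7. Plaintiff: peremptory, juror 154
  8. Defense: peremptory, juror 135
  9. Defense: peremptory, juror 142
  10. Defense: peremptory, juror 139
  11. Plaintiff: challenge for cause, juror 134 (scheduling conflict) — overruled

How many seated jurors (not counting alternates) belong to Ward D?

2

Removed: #135, #137, #139, #141, #142, #148, #149, #151, #154.
Seated jurors 1–8: #131, #132, #133, #134, #136, #138, #140, #143 (alternates #144, #145, #146 not counted).
Of those, in Ward D: #133, #136 → 2.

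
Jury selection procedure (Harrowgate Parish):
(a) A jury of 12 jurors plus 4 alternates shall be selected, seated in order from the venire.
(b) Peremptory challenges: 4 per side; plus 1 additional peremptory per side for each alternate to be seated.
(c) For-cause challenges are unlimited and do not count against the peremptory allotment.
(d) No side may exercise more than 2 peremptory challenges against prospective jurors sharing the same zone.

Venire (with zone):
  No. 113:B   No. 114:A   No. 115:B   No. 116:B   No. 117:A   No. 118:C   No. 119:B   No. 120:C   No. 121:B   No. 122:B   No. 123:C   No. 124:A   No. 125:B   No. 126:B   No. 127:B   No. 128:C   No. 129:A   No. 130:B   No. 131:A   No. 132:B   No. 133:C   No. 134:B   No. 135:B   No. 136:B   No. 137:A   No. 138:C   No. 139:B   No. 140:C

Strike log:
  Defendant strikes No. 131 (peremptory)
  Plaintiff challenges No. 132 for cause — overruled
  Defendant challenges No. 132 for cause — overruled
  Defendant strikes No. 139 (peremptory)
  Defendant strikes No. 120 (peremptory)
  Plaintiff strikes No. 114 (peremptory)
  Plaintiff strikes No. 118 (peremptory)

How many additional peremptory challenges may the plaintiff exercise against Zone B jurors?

Plaintiff peremptories so far: #114, #118 — 2 of 8 used, 6 left overall.
Against Zone B: none yet — per-zone cap 2 leaves 2.
Binding limit: min(6, 2) = 2.

2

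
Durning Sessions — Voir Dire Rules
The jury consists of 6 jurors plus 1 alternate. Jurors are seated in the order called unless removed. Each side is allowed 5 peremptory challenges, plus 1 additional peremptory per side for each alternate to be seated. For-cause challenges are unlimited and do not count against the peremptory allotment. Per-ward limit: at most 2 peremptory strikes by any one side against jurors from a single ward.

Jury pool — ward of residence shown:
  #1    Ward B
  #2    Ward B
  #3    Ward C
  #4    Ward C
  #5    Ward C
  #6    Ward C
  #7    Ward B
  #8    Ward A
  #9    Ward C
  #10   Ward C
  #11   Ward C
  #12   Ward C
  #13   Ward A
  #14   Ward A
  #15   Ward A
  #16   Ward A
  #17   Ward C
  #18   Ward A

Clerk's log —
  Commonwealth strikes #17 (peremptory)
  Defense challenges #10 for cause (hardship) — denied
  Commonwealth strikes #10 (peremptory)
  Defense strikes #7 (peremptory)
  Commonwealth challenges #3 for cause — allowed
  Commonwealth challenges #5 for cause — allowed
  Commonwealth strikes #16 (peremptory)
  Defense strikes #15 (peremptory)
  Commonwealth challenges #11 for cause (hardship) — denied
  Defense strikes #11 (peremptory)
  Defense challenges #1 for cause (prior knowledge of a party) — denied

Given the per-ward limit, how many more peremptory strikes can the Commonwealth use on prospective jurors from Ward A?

1

Commonwealth peremptories so far: #17, #10, #16 — 3 of 6 used, 3 left overall.
Against Ward A: #16 — 1 used; per-ward cap 2 leaves 1.
Binding limit: min(3, 1) = 1.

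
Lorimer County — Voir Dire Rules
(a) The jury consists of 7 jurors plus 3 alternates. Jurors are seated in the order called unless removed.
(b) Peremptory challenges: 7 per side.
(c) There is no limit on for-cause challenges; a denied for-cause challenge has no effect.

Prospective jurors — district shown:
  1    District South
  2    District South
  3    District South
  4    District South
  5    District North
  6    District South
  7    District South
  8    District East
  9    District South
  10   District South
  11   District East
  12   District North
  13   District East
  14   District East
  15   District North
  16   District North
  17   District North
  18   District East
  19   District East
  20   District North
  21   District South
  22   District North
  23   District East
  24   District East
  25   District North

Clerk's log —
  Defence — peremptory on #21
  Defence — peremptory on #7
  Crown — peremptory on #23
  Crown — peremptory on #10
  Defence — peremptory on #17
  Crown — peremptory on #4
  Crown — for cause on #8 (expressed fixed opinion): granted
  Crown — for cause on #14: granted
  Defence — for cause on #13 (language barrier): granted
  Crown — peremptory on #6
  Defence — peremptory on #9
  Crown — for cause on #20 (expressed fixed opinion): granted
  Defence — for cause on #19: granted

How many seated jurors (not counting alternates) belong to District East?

1

Removed: #4, #6, #7, #8, #9, #10, #13, #14, #17, #19, #20, #21, #23.
Seated jurors 1–7: #1, #2, #3, #5, #11, #12, #15 (alternates #16, #18, #22 not counted).
Of those, in District East: #11 → 1.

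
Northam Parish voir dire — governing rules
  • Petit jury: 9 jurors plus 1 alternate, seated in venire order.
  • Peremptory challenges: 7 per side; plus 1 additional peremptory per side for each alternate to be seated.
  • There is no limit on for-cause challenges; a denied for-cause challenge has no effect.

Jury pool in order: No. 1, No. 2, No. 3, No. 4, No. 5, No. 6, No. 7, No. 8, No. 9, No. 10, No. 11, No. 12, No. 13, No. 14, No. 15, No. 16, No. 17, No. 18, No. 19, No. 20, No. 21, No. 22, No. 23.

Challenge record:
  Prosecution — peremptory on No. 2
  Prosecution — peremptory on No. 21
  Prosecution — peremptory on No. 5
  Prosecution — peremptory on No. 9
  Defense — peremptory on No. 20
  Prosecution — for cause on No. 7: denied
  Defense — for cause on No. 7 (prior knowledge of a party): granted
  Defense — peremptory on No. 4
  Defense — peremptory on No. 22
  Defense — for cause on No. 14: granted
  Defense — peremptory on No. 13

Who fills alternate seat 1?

17

Removed: #2, #4, #5, #7, #9, #13, #14, #20, #21, #22.
Filling seats in venire order through position 10: #1, #3, #6, #8, #10, #11, #12, #15, #16, #17.
So alternate 1 is #17.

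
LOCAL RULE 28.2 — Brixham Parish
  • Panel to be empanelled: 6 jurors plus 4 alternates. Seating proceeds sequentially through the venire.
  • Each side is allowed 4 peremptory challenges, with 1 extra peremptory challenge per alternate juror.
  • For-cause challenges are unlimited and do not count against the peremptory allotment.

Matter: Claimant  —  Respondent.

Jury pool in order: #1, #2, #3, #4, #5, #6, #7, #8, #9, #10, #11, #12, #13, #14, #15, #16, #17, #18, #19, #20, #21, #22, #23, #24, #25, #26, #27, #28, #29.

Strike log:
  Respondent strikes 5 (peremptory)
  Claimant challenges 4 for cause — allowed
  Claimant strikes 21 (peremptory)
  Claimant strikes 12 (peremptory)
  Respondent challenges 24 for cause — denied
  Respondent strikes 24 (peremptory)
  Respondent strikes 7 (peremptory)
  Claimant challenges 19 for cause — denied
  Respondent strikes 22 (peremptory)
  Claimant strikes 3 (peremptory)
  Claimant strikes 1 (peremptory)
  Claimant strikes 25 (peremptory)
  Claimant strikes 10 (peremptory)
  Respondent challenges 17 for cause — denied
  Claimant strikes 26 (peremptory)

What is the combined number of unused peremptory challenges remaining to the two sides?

Claimant allotment: 4 base + 1 × 4 alternates = 8. Respondent allotment: 4 base + 1 × 4 alternates = 8.
Claimant peremptories used: #21, #12, #3, #1, #25, #10, #26 — 7 (for-cause on #4, #19 don't count).
Respondent peremptories used: #5, #24, #7, #22 — 4 (for-cause on #24, #17 don't count).
Remaining: (8 − 7) + (8 − 4) = 5.

5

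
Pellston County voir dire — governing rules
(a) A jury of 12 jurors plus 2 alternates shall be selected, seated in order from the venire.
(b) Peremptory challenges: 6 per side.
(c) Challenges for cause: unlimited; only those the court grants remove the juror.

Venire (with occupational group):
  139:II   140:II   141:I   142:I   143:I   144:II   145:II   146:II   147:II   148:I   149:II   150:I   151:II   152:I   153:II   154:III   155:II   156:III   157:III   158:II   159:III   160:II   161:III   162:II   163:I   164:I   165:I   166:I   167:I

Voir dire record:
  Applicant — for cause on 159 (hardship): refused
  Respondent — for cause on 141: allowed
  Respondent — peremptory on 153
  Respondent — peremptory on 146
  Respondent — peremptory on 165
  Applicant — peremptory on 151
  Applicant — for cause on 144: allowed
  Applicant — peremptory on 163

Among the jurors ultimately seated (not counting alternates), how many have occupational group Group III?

Removed: #141, #144, #146, #151, #153, #163, #165.
Seated jurors 1–12: #139, #140, #142, #143, #145, #147, #148, #149, #150, #152, #154, #155 (alternates #156, #157 not counted).
Of those, in Group III: #154 → 1.

1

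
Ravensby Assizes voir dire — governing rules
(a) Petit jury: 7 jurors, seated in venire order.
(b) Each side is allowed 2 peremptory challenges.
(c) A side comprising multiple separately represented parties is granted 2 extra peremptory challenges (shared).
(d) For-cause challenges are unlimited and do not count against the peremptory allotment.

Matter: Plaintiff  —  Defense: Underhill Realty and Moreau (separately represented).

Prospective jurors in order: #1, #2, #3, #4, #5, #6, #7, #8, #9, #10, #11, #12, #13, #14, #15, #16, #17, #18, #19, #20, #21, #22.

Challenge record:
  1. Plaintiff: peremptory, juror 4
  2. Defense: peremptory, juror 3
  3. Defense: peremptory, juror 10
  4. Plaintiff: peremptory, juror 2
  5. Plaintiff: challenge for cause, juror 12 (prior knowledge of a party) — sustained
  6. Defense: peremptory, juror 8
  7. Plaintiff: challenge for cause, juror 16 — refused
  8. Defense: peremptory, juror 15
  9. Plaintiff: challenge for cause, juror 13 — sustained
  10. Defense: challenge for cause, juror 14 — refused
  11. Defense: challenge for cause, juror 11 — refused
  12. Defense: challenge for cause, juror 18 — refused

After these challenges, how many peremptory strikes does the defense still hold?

Defense allotment: 2 base + 2 multi-party = 4.
Defense peremptories used: #3, #10, #8, #15 — 4 (for-cause on #14, #11, #18 don't count).
Remaining: 4 − 4 = 0.

0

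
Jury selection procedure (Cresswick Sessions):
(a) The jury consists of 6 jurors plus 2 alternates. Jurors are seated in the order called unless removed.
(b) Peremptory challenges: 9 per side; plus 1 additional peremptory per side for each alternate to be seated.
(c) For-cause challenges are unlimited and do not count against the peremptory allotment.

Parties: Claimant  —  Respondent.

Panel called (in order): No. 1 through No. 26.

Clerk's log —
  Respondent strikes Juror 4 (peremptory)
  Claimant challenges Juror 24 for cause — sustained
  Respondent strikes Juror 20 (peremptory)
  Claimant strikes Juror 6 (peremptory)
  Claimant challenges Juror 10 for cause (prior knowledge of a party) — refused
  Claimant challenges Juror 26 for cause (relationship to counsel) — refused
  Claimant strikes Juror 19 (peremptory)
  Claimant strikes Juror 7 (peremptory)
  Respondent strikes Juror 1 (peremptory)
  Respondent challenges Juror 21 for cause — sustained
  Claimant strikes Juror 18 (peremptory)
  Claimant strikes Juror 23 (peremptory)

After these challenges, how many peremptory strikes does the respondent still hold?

8

Respondent allotment: 9 base + 1 × 2 alternates = 11.
Respondent peremptories used: #4, #20, #1 — 3 (the for-cause on #21 doesn't count).
Remaining: 11 − 3 = 8.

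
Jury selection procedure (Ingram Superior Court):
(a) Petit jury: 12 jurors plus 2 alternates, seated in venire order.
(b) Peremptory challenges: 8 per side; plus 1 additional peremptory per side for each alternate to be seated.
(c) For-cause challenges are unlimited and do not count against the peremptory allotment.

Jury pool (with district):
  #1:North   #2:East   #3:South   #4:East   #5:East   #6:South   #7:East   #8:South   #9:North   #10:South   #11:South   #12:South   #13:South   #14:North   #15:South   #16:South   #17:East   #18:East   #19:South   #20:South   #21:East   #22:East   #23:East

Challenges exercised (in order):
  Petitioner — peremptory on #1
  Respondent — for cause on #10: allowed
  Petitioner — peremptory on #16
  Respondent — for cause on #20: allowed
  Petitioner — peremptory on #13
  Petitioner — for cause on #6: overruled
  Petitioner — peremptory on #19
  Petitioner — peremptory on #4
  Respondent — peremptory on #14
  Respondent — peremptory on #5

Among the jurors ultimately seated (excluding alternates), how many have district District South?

6

Removed: #1, #4, #5, #10, #13, #14, #16, #19, #20.
Seated jurors 1–12: #2, #3, #6, #7, #8, #9, #11, #12, #15, #17, #18, #21 (alternates #22, #23 not counted).
Of those, in District South: #3, #6, #8, #11, #12, #15 → 6.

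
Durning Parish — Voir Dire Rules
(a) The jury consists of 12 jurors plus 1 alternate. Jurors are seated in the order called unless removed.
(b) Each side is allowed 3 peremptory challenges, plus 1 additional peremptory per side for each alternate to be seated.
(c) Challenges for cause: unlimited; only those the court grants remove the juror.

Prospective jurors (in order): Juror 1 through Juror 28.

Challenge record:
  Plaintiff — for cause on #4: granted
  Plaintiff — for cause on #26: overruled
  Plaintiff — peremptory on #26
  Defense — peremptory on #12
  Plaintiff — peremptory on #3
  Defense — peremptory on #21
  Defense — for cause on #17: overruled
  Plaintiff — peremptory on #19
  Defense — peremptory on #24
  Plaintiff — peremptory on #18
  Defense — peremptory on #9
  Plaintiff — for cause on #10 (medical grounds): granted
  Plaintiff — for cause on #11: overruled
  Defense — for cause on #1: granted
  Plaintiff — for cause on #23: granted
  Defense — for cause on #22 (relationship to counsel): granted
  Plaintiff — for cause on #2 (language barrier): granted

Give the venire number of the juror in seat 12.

Removed: #1, #2, #3, #4, #9, #10, #12, #18, #19, #21, #22, #23, #24, #26. (#11, #17 stay — for-cause denied.)
Filling seats in venire order through position 12: #5, #6, #7, #8, #11, #13, #14, #15, #16, #17, #20, #25.
So seat 12 is #25.

25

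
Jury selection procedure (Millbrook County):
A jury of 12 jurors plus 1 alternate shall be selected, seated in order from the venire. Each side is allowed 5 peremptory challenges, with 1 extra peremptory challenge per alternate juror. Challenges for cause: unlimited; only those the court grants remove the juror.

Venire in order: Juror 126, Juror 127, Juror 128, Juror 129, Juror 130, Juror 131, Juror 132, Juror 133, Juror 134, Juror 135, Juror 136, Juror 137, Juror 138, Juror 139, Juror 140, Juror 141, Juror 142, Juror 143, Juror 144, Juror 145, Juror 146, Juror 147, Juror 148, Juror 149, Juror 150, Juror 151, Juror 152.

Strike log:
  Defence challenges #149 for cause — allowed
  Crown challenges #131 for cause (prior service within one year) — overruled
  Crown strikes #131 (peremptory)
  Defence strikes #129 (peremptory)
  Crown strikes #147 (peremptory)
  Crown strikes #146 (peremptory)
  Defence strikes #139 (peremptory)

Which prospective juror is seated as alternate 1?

141

Removed: #129, #131, #139, #146, #147, #149.
Seating in order: seats 1–12 → #126, #127, #128, #130, #132, #133, #134, #135, #136, #137, #138, #140; alternates → #141.
So alternate 1 is #141.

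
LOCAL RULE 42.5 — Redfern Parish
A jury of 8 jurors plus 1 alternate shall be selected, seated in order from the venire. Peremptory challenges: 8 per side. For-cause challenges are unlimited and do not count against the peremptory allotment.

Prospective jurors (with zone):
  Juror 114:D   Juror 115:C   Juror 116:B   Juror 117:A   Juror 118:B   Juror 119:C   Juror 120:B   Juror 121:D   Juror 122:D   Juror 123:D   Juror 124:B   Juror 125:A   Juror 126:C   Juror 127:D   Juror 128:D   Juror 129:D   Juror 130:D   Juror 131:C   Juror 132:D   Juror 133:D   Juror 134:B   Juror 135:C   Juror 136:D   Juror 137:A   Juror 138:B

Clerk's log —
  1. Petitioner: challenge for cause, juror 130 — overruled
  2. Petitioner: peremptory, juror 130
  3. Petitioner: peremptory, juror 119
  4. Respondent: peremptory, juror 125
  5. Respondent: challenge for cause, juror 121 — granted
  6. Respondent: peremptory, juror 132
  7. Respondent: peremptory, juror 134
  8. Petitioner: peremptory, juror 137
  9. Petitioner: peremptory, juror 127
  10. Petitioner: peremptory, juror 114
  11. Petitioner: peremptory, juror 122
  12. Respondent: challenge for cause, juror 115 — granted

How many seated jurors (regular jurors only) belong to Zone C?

Removed: #114, #115, #119, #121, #122, #125, #127, #130, #132, #134, #137.
Seated jurors 1–8: #116, #117, #118, #120, #123, #124, #126, #128 (alternates #129 not counted).
Of those, in Zone C: #126 → 1.

1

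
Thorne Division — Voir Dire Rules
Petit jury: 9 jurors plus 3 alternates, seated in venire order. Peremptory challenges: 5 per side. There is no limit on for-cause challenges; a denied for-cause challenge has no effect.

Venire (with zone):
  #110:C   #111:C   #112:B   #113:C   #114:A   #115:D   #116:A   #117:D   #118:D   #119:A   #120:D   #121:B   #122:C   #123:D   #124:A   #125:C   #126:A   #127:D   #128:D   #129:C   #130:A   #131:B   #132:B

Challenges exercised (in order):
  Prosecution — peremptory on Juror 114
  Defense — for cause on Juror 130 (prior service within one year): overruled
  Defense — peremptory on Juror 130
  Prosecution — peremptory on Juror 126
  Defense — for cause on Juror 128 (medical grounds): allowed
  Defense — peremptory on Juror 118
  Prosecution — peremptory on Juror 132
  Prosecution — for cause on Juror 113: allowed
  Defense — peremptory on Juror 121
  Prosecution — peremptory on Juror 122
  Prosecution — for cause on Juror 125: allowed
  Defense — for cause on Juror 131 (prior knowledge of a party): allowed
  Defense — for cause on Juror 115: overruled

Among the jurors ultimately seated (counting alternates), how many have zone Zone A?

3

Removed: #113, #114, #118, #121, #122, #125, #126, #128, #130, #131, #132.
Seated (12 incl. alternates): #110, #111, #112, #115, #116, #117, #119, #120, #123, #124, #127, #129.
Of those, in Zone A: #116, #119, #124 → 3.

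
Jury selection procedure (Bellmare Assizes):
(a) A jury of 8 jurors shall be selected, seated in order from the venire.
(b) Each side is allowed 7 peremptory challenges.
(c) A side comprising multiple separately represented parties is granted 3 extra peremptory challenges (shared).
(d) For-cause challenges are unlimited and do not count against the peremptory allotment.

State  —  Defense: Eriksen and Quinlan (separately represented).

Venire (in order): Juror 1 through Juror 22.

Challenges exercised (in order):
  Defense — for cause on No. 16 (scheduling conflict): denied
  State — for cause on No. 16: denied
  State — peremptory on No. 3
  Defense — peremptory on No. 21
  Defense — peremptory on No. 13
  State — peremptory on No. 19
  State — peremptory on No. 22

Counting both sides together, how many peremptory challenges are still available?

12

State allotment: 7. Defense allotment: 7 base + 3 multi-party = 10.
State peremptories used: #3, #19, #22 — 3 (the for-cause on #16 doesn't count).
Defense peremptories used: #21, #13 — 2 (the for-cause on #16 doesn't count).
Remaining: (7 − 3) + (10 − 2) = 12.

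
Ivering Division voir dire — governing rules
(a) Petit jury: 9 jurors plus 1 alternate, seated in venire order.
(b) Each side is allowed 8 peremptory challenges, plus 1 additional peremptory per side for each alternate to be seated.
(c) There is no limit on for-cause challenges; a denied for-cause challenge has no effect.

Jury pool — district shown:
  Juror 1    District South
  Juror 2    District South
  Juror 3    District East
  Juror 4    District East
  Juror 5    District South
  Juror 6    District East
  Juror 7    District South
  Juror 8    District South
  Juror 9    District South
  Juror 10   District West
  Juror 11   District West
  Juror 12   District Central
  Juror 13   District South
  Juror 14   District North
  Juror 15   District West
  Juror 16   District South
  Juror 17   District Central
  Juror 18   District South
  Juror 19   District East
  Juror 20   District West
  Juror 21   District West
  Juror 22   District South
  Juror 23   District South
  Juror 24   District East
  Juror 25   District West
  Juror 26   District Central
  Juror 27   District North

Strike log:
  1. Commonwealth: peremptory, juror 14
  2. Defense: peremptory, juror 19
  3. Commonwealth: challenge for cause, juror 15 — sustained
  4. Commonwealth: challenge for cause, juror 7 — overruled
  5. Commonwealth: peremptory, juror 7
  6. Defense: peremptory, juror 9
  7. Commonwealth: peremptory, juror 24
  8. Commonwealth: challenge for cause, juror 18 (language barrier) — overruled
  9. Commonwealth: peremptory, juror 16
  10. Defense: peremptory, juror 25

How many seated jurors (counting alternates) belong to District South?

4

Removed: #7, #9, #14, #15, #16, #19, #24, #25.
Seated (10 incl. alternates): #1, #2, #3, #4, #5, #6, #8, #10, #11, #12.
Of those, in District South: #1, #2, #5, #8 → 4.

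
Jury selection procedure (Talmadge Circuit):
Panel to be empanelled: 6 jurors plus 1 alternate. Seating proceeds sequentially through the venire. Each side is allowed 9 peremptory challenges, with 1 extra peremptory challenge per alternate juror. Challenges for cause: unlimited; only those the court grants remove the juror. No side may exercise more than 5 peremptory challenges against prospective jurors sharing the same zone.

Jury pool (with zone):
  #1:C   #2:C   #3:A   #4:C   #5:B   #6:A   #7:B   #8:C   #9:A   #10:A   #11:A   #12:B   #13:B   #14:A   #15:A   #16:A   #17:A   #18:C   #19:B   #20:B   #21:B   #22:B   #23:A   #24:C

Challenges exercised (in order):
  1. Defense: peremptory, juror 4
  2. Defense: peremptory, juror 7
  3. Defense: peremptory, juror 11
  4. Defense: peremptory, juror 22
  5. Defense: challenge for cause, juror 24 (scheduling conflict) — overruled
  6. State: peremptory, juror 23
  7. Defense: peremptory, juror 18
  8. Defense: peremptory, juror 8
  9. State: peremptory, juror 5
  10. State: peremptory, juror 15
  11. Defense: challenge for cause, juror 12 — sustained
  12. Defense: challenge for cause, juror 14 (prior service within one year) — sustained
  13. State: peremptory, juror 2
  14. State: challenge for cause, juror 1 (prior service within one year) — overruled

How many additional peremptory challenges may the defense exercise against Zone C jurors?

Defense peremptories so far: #4, #7, #11, #22, #18, #8 — 6 of 10 used, 4 left overall.
Against Zone C: #4, #18, #8 — 3 used; per-zone cap 5 leaves 2.
Binding limit: min(4, 2) = 2.

2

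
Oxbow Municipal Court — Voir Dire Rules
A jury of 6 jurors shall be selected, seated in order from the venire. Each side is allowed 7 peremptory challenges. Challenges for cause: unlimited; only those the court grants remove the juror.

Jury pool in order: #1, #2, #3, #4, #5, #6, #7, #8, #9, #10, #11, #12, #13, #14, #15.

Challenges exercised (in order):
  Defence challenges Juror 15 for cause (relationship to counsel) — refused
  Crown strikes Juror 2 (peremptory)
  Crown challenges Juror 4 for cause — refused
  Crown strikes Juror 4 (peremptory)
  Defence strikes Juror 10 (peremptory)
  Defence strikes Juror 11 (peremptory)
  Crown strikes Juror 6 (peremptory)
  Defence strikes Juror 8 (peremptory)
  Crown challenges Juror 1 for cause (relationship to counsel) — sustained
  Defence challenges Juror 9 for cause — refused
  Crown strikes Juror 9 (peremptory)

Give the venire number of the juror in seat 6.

14

Removed: #1, #2, #4, #6, #8, #9, #10, #11. (#15 stays — for-cause denied.)
Seating in order: seats 1–6 → #3, #5, #7, #12, #13, #14.
So seat 6 is #14.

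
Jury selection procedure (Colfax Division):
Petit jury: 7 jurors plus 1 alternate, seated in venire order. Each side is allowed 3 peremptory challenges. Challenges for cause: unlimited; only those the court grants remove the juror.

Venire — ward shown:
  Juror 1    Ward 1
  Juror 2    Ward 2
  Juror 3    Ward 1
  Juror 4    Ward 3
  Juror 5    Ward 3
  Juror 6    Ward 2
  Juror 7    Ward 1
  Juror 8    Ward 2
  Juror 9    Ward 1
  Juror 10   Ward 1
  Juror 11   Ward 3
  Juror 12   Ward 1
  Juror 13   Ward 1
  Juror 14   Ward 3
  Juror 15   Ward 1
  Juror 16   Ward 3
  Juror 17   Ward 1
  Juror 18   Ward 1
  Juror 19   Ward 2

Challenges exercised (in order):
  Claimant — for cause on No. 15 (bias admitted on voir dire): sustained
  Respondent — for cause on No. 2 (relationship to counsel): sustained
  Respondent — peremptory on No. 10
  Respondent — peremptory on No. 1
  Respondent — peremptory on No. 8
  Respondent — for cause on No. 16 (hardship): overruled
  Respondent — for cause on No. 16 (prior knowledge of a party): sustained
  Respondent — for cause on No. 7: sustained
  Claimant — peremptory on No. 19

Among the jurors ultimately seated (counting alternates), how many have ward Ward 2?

Removed: #1, #2, #7, #8, #10, #15, #16, #19.
Seated (8 incl. alternates): #3, #4, #5, #6, #9, #11, #12, #13.
Of those, in Ward 2: #6 → 1.

1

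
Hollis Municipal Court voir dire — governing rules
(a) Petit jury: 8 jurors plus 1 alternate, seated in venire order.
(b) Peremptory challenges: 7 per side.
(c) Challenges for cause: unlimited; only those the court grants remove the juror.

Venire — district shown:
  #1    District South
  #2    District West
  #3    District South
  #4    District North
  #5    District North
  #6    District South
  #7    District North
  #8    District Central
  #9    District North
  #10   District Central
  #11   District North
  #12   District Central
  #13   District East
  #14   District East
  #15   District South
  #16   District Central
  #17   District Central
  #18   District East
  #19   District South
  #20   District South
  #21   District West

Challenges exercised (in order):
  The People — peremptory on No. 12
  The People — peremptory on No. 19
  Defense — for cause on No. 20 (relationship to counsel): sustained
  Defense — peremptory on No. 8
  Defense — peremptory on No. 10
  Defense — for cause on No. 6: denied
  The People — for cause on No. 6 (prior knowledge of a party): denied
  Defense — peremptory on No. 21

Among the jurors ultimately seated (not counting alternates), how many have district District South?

Removed: #8, #10, #12, #19, #20, #21.
Seated jurors 1–8: #1, #2, #3, #4, #5, #6, #7, #9 (alternates #11 not counted).
Of those, in District South: #1, #3, #6 → 3.

3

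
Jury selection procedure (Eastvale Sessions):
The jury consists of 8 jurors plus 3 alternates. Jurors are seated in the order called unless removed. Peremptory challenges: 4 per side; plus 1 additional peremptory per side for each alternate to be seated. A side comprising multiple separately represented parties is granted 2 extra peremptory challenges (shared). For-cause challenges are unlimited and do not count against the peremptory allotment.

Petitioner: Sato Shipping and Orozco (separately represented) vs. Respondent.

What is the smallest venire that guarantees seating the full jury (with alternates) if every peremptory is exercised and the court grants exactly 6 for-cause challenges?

33

Seats to fill: 8 + 3 alternates = 11.
Peremptories — Petitioner: 4 + 1×3 + 2 = 9; Respondent: 4 + 1×3 = 7; total 16.
For-cause removals: 6.
Minimum venire: 11 + 16 + 6 = 33.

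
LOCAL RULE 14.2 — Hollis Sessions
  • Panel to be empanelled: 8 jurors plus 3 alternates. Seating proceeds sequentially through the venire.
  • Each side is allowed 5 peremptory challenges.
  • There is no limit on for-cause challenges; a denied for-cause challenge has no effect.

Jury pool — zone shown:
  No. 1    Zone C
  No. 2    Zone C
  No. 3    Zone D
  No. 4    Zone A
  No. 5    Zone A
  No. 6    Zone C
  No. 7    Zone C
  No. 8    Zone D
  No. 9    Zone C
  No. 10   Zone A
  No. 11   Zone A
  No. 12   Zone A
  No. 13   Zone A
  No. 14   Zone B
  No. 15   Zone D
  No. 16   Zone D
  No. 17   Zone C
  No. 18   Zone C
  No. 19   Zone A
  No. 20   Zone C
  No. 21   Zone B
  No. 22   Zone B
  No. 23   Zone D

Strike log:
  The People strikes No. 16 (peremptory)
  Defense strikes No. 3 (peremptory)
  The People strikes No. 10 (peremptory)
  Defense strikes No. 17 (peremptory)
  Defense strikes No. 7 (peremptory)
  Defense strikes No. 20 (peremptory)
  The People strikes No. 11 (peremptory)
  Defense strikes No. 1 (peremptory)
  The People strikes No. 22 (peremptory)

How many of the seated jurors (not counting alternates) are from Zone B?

Removed: #1, #3, #7, #10, #11, #16, #17, #20, #22.
Seated jurors 1–8: #2, #4, #5, #6, #8, #9, #12, #13 (alternates #14, #15, #18 not counted).
None of those are in Zone B → 0.

0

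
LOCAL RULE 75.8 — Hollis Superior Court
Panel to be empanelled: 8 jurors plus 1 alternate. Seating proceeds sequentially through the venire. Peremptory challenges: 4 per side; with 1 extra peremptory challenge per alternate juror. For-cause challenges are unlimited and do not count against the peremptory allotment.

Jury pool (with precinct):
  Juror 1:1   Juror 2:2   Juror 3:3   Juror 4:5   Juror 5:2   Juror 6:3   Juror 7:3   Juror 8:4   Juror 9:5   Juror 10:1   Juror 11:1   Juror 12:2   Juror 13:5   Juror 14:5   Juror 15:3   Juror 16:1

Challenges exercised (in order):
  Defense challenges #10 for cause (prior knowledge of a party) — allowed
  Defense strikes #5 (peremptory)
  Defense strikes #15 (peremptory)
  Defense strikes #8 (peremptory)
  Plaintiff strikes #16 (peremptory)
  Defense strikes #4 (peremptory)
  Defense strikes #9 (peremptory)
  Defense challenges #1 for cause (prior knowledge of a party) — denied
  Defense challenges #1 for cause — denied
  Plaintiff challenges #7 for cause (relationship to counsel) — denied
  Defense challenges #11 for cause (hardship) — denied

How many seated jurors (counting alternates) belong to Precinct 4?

0

Removed: #4, #5, #8, #9, #10, #15, #16.
Seated (9 incl. alternates): #1, #2, #3, #6, #7, #11, #12, #13, #14.
None of those are in Precinct 4 → 0.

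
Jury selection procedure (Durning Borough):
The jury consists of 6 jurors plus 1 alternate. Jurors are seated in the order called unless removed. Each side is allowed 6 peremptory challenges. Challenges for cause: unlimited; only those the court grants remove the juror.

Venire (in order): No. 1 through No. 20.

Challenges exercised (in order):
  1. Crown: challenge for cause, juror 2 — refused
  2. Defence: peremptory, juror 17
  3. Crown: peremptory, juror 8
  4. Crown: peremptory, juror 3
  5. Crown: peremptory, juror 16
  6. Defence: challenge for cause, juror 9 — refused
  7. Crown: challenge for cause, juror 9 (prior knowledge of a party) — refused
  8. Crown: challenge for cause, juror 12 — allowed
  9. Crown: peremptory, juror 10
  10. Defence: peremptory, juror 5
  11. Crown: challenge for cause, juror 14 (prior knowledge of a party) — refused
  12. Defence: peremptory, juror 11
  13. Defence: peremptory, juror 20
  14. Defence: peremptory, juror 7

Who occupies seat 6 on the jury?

Removed: #3, #5, #7, #8, #10, #11, #12, #16, #17, #20. (#2, #9, #14 stay — for-cause denied.)
Seating in order: seats 1–6 → #1, #2, #4, #6, #9, #13; alternates → #14.
So seat 6 is #13.

13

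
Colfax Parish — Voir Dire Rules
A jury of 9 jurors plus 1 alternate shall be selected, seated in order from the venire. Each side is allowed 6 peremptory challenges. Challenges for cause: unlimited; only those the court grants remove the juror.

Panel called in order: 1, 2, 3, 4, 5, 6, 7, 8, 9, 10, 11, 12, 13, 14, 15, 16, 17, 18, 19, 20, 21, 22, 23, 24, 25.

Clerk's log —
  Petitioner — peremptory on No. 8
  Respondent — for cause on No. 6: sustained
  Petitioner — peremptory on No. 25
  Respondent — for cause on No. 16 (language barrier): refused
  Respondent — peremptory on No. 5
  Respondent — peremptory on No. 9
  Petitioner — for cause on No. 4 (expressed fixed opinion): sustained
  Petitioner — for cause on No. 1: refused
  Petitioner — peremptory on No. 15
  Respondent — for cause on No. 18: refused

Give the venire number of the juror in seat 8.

Removed: #4, #5, #6, #8, #9, #15, #25. (#1, #16, #18 stay — for-cause denied.)
Seating in order: seats 1–9 → #1, #2, #3, #7, #10, #11, #12, #13, #14; alternates → #16.
So seat 8 is #13.

13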